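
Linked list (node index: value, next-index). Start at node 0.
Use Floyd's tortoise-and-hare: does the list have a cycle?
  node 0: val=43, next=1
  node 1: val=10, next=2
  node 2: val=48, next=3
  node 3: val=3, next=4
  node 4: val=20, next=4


Floyd's tortoise (slow, +1) and hare (fast, +2):
  init: slow=0, fast=0
  step 1: slow=1, fast=2
  step 2: slow=2, fast=4
  step 3: slow=3, fast=4
  step 4: slow=4, fast=4
  slow == fast at node 4: cycle detected

Cycle: yes


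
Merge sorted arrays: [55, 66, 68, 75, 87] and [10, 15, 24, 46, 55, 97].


Take 10 from B
Take 15 from B
Take 24 from B
Take 46 from B
Take 55 from A
Take 55 from B
Take 66 from A
Take 68 from A
Take 75 from A
Take 87 from A

Merged: [10, 15, 24, 46, 55, 55, 66, 68, 75, 87, 97]


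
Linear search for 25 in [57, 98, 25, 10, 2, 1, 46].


i=0: 57!=25
i=1: 98!=25
i=2: 25==25 found!

Found at 2, 3 comps


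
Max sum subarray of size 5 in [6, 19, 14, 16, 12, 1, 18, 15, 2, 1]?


[0:5]: 67
[1:6]: 62
[2:7]: 61
[3:8]: 62
[4:9]: 48
[5:10]: 37

Max: 67 at [0:5]


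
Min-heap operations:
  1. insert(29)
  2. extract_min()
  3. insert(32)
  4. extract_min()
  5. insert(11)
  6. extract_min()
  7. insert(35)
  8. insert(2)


insert(29) -> [29]
extract_min()->29, []
insert(32) -> [32]
extract_min()->32, []
insert(11) -> [11]
extract_min()->11, []
insert(35) -> [35]
insert(2) -> [2, 35]

Final heap: [2, 35]


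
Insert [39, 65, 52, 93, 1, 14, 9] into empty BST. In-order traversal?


Insert 39: root
Insert 65: R from 39
Insert 52: R from 39 -> L from 65
Insert 93: R from 39 -> R from 65
Insert 1: L from 39
Insert 14: L from 39 -> R from 1
Insert 9: L from 39 -> R from 1 -> L from 14

In-order: [1, 9, 14, 39, 52, 65, 93]


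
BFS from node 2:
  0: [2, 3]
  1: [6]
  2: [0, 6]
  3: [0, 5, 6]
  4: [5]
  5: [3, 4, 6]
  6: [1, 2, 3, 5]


Visit 2, enqueue [0, 6]
Visit 0, enqueue [3]
Visit 6, enqueue [1, 5]
Visit 3, enqueue []
Visit 1, enqueue []
Visit 5, enqueue [4]
Visit 4, enqueue []

BFS order: [2, 0, 6, 3, 1, 5, 4]


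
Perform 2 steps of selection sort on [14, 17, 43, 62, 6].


Initial: [14, 17, 43, 62, 6]
Step 1: min=6 at 4
  Swap: [6, 17, 43, 62, 14]
Step 2: min=14 at 4
  Swap: [6, 14, 43, 62, 17]

After 2 steps: [6, 14, 43, 62, 17]


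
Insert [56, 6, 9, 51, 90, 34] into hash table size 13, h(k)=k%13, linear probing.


Insert 56: h=4 -> slot 4
Insert 6: h=6 -> slot 6
Insert 9: h=9 -> slot 9
Insert 51: h=12 -> slot 12
Insert 90: h=12, 1 probes -> slot 0
Insert 34: h=8 -> slot 8

Table: [90, None, None, None, 56, None, 6, None, 34, 9, None, None, 51]


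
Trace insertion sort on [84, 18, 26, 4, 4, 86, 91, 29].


Initial: [84, 18, 26, 4, 4, 86, 91, 29]
Insert 18: [18, 84, 26, 4, 4, 86, 91, 29]
Insert 26: [18, 26, 84, 4, 4, 86, 91, 29]
Insert 4: [4, 18, 26, 84, 4, 86, 91, 29]
Insert 4: [4, 4, 18, 26, 84, 86, 91, 29]
Insert 86: [4, 4, 18, 26, 84, 86, 91, 29]
Insert 91: [4, 4, 18, 26, 84, 86, 91, 29]
Insert 29: [4, 4, 18, 26, 29, 84, 86, 91]

Sorted: [4, 4, 18, 26, 29, 84, 86, 91]


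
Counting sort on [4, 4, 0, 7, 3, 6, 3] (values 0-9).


Input: [4, 4, 0, 7, 3, 6, 3]
Counts: [1, 0, 0, 2, 2, 0, 1, 1, 0, 0]

Sorted: [0, 3, 3, 4, 4, 6, 7]


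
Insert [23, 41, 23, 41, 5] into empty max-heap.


Insert 23: [23]
Insert 41: [41, 23]
Insert 23: [41, 23, 23]
Insert 41: [41, 41, 23, 23]
Insert 5: [41, 41, 23, 23, 5]

Final heap: [41, 41, 23, 23, 5]


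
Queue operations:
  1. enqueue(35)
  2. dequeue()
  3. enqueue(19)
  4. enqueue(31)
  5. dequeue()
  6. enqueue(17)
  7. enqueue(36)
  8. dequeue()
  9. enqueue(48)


enqueue(35) -> [35]
dequeue()->35, []
enqueue(19) -> [19]
enqueue(31) -> [19, 31]
dequeue()->19, [31]
enqueue(17) -> [31, 17]
enqueue(36) -> [31, 17, 36]
dequeue()->31, [17, 36]
enqueue(48) -> [17, 36, 48]

Final queue: [17, 36, 48]


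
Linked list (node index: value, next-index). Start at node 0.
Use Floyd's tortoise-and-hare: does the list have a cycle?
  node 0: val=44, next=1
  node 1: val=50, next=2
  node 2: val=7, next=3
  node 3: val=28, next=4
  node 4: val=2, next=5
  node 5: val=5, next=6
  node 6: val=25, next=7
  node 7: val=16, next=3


Floyd's tortoise (slow, +1) and hare (fast, +2):
  init: slow=0, fast=0
  step 1: slow=1, fast=2
  step 2: slow=2, fast=4
  step 3: slow=3, fast=6
  step 4: slow=4, fast=3
  step 5: slow=5, fast=5
  slow == fast at node 5: cycle detected

Cycle: yes


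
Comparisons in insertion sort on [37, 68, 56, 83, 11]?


Algorithm: insertion sort
Input: [37, 68, 56, 83, 11]
Sorted: [11, 37, 56, 68, 83]

8


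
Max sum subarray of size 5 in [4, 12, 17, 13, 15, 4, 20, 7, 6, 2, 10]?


[0:5]: 61
[1:6]: 61
[2:7]: 69
[3:8]: 59
[4:9]: 52
[5:10]: 39
[6:11]: 45

Max: 69 at [2:7]


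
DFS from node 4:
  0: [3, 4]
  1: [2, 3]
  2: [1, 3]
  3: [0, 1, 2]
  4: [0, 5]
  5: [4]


Visit 4, push [5, 0]
Visit 0, push [3]
Visit 3, push [2, 1]
Visit 1, push [2]
Visit 2, push []
Visit 5, push []

DFS order: [4, 0, 3, 1, 2, 5]


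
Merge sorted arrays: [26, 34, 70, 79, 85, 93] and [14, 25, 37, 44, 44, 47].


Take 14 from B
Take 25 from B
Take 26 from A
Take 34 from A
Take 37 from B
Take 44 from B
Take 44 from B
Take 47 from B

Merged: [14, 25, 26, 34, 37, 44, 44, 47, 70, 79, 85, 93]


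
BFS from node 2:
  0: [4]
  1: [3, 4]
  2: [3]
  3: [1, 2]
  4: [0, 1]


Visit 2, enqueue [3]
Visit 3, enqueue [1]
Visit 1, enqueue [4]
Visit 4, enqueue [0]
Visit 0, enqueue []

BFS order: [2, 3, 1, 4, 0]


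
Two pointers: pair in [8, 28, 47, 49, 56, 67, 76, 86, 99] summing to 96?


lo=0(8)+hi=8(99)=107
lo=0(8)+hi=7(86)=94
lo=1(28)+hi=7(86)=114
lo=1(28)+hi=6(76)=104
lo=1(28)+hi=5(67)=95
lo=2(47)+hi=5(67)=114
lo=2(47)+hi=4(56)=103
lo=2(47)+hi=3(49)=96

Yes: 47+49=96


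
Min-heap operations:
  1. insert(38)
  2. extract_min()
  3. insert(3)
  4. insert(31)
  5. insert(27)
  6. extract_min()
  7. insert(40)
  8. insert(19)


insert(38) -> [38]
extract_min()->38, []
insert(3) -> [3]
insert(31) -> [3, 31]
insert(27) -> [3, 31, 27]
extract_min()->3, [27, 31]
insert(40) -> [27, 31, 40]
insert(19) -> [19, 27, 40, 31]

Final heap: [19, 27, 40, 31]


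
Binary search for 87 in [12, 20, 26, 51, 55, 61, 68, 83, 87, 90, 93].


Step 1: lo=0, hi=10, mid=5, val=61
Step 2: lo=6, hi=10, mid=8, val=87

Found at index 8


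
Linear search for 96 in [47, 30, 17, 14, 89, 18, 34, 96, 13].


i=0: 47!=96
i=1: 30!=96
i=2: 17!=96
i=3: 14!=96
i=4: 89!=96
i=5: 18!=96
i=6: 34!=96
i=7: 96==96 found!

Found at 7, 8 comps


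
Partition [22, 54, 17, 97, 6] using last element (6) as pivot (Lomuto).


Pivot: 6
Place pivot at 0: [6, 54, 17, 97, 22]

Partitioned: [6, 54, 17, 97, 22]


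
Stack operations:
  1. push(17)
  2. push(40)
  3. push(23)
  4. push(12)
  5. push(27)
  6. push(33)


push(17) -> [17]
push(40) -> [17, 40]
push(23) -> [17, 40, 23]
push(12) -> [17, 40, 23, 12]
push(27) -> [17, 40, 23, 12, 27]
push(33) -> [17, 40, 23, 12, 27, 33]

Final stack: [17, 40, 23, 12, 27, 33]


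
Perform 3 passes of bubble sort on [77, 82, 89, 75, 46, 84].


Initial: [77, 82, 89, 75, 46, 84]
Pass 1: [77, 82, 75, 46, 84, 89] (3 swaps)
Pass 2: [77, 75, 46, 82, 84, 89] (2 swaps)
Pass 3: [75, 46, 77, 82, 84, 89] (2 swaps)

After 3 passes: [75, 46, 77, 82, 84, 89]


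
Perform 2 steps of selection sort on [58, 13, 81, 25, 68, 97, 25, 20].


Initial: [58, 13, 81, 25, 68, 97, 25, 20]
Step 1: min=13 at 1
  Swap: [13, 58, 81, 25, 68, 97, 25, 20]
Step 2: min=20 at 7
  Swap: [13, 20, 81, 25, 68, 97, 25, 58]

After 2 steps: [13, 20, 81, 25, 68, 97, 25, 58]


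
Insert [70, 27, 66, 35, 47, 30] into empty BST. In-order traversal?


Insert 70: root
Insert 27: L from 70
Insert 66: L from 70 -> R from 27
Insert 35: L from 70 -> R from 27 -> L from 66
Insert 47: L from 70 -> R from 27 -> L from 66 -> R from 35
Insert 30: L from 70 -> R from 27 -> L from 66 -> L from 35

In-order: [27, 30, 35, 47, 66, 70]


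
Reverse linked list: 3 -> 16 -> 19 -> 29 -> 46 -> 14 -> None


Step 1: curr=3, set curr.next=prev(None) | reversed so far: 3
Step 2: curr=16, set curr.next=prev(3) | reversed so far: 16 -> 3
Step 3: curr=19, set curr.next=prev(16) | reversed so far: 19 -> 16 -> 3
Step 4: curr=29, set curr.next=prev(19) | reversed so far: 29 -> 19 -> 16 -> 3
Step 5: curr=46, set curr.next=prev(29) | reversed so far: 46 -> 29 -> 19 -> 16 -> 3
Step 6: curr=14, set curr.next=prev(46) | reversed so far: 14 -> 46 -> 29 -> 19 -> 16 -> 3

14 -> 46 -> 29 -> 19 -> 16 -> 3 -> None


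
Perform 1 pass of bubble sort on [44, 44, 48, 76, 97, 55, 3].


Initial: [44, 44, 48, 76, 97, 55, 3]
Pass 1: [44, 44, 48, 76, 55, 3, 97] (2 swaps)

After 1 pass: [44, 44, 48, 76, 55, 3, 97]


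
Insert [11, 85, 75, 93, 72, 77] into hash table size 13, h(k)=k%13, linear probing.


Insert 11: h=11 -> slot 11
Insert 85: h=7 -> slot 7
Insert 75: h=10 -> slot 10
Insert 93: h=2 -> slot 2
Insert 72: h=7, 1 probes -> slot 8
Insert 77: h=12 -> slot 12

Table: [None, None, 93, None, None, None, None, 85, 72, None, 75, 11, 77]


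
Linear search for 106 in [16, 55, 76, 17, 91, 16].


i=0: 16!=106
i=1: 55!=106
i=2: 76!=106
i=3: 17!=106
i=4: 91!=106
i=5: 16!=106

Not found, 6 comps


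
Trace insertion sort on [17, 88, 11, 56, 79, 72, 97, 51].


Initial: [17, 88, 11, 56, 79, 72, 97, 51]
Insert 88: [17, 88, 11, 56, 79, 72, 97, 51]
Insert 11: [11, 17, 88, 56, 79, 72, 97, 51]
Insert 56: [11, 17, 56, 88, 79, 72, 97, 51]
Insert 79: [11, 17, 56, 79, 88, 72, 97, 51]
Insert 72: [11, 17, 56, 72, 79, 88, 97, 51]
Insert 97: [11, 17, 56, 72, 79, 88, 97, 51]
Insert 51: [11, 17, 51, 56, 72, 79, 88, 97]

Sorted: [11, 17, 51, 56, 72, 79, 88, 97]


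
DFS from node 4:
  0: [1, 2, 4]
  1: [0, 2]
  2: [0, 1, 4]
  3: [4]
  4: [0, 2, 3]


Visit 4, push [3, 2, 0]
Visit 0, push [2, 1]
Visit 1, push [2]
Visit 2, push []
Visit 3, push []

DFS order: [4, 0, 1, 2, 3]


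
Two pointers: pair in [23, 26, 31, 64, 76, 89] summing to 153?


lo=0(23)+hi=5(89)=112
lo=1(26)+hi=5(89)=115
lo=2(31)+hi=5(89)=120
lo=3(64)+hi=5(89)=153

Yes: 64+89=153


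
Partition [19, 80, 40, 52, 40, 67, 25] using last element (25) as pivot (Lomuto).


Pivot: 25
  19 <= 25: advance i (no swap)
Place pivot at 1: [19, 25, 40, 52, 40, 67, 80]

Partitioned: [19, 25, 40, 52, 40, 67, 80]


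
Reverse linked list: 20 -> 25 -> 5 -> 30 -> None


Step 1: curr=20, set curr.next=prev(None) | reversed so far: 20
Step 2: curr=25, set curr.next=prev(20) | reversed so far: 25 -> 20
Step 3: curr=5, set curr.next=prev(25) | reversed so far: 5 -> 25 -> 20
Step 4: curr=30, set curr.next=prev(5) | reversed so far: 30 -> 5 -> 25 -> 20

30 -> 5 -> 25 -> 20 -> None


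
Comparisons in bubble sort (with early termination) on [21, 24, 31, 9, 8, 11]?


Algorithm: bubble sort (with early termination)
Input: [21, 24, 31, 9, 8, 11]
Sorted: [8, 9, 11, 21, 24, 31]

15


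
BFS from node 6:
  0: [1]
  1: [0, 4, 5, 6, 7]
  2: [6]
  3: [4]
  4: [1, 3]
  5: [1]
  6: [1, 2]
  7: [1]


Visit 6, enqueue [1, 2]
Visit 1, enqueue [0, 4, 5, 7]
Visit 2, enqueue []
Visit 0, enqueue []
Visit 4, enqueue [3]
Visit 5, enqueue []
Visit 7, enqueue []
Visit 3, enqueue []

BFS order: [6, 1, 2, 0, 4, 5, 7, 3]


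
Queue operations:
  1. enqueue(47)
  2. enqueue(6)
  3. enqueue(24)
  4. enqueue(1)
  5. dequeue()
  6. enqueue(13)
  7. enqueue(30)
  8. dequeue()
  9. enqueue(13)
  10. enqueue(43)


enqueue(47) -> [47]
enqueue(6) -> [47, 6]
enqueue(24) -> [47, 6, 24]
enqueue(1) -> [47, 6, 24, 1]
dequeue()->47, [6, 24, 1]
enqueue(13) -> [6, 24, 1, 13]
enqueue(30) -> [6, 24, 1, 13, 30]
dequeue()->6, [24, 1, 13, 30]
enqueue(13) -> [24, 1, 13, 30, 13]
enqueue(43) -> [24, 1, 13, 30, 13, 43]

Final queue: [24, 1, 13, 30, 13, 43]


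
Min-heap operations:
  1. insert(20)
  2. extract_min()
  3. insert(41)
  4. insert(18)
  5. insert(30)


insert(20) -> [20]
extract_min()->20, []
insert(41) -> [41]
insert(18) -> [18, 41]
insert(30) -> [18, 41, 30]

Final heap: [18, 41, 30]


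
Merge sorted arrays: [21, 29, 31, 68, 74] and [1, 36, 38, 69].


Take 1 from B
Take 21 from A
Take 29 from A
Take 31 from A
Take 36 from B
Take 38 from B
Take 68 from A
Take 69 from B

Merged: [1, 21, 29, 31, 36, 38, 68, 69, 74]


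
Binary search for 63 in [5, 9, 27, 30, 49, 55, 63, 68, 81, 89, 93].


Step 1: lo=0, hi=10, mid=5, val=55
Step 2: lo=6, hi=10, mid=8, val=81
Step 3: lo=6, hi=7, mid=6, val=63

Found at index 6


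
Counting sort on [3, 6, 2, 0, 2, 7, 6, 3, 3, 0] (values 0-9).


Input: [3, 6, 2, 0, 2, 7, 6, 3, 3, 0]
Counts: [2, 0, 2, 3, 0, 0, 2, 1, 0, 0]

Sorted: [0, 0, 2, 2, 3, 3, 3, 6, 6, 7]


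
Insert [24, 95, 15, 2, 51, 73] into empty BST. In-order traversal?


Insert 24: root
Insert 95: R from 24
Insert 15: L from 24
Insert 2: L from 24 -> L from 15
Insert 51: R from 24 -> L from 95
Insert 73: R from 24 -> L from 95 -> R from 51

In-order: [2, 15, 24, 51, 73, 95]


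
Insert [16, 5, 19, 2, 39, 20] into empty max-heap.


Insert 16: [16]
Insert 5: [16, 5]
Insert 19: [19, 5, 16]
Insert 2: [19, 5, 16, 2]
Insert 39: [39, 19, 16, 2, 5]
Insert 20: [39, 19, 20, 2, 5, 16]

Final heap: [39, 19, 20, 2, 5, 16]


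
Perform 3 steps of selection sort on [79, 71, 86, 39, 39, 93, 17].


Initial: [79, 71, 86, 39, 39, 93, 17]
Step 1: min=17 at 6
  Swap: [17, 71, 86, 39, 39, 93, 79]
Step 2: min=39 at 3
  Swap: [17, 39, 86, 71, 39, 93, 79]
Step 3: min=39 at 4
  Swap: [17, 39, 39, 71, 86, 93, 79]

After 3 steps: [17, 39, 39, 71, 86, 93, 79]


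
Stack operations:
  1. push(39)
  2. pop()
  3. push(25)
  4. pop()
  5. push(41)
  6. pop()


push(39) -> [39]
pop()->39, []
push(25) -> [25]
pop()->25, []
push(41) -> [41]
pop()->41, []

Final stack: []


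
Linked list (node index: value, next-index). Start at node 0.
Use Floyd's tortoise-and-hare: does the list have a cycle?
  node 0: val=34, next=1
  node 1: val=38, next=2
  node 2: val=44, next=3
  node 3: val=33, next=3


Floyd's tortoise (slow, +1) and hare (fast, +2):
  init: slow=0, fast=0
  step 1: slow=1, fast=2
  step 2: slow=2, fast=3
  step 3: slow=3, fast=3
  slow == fast at node 3: cycle detected

Cycle: yes


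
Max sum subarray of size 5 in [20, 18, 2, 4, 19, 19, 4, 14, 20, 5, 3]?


[0:5]: 63
[1:6]: 62
[2:7]: 48
[3:8]: 60
[4:9]: 76
[5:10]: 62
[6:11]: 46

Max: 76 at [4:9]


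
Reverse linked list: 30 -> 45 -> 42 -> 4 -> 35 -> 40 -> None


Step 1: curr=30, set curr.next=prev(None) | reversed so far: 30
Step 2: curr=45, set curr.next=prev(30) | reversed so far: 45 -> 30
Step 3: curr=42, set curr.next=prev(45) | reversed so far: 42 -> 45 -> 30
Step 4: curr=4, set curr.next=prev(42) | reversed so far: 4 -> 42 -> 45 -> 30
Step 5: curr=35, set curr.next=prev(4) | reversed so far: 35 -> 4 -> 42 -> 45 -> 30
Step 6: curr=40, set curr.next=prev(35) | reversed so far: 40 -> 35 -> 4 -> 42 -> 45 -> 30

40 -> 35 -> 4 -> 42 -> 45 -> 30 -> None


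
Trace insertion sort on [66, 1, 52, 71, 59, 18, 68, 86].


Initial: [66, 1, 52, 71, 59, 18, 68, 86]
Insert 1: [1, 66, 52, 71, 59, 18, 68, 86]
Insert 52: [1, 52, 66, 71, 59, 18, 68, 86]
Insert 71: [1, 52, 66, 71, 59, 18, 68, 86]
Insert 59: [1, 52, 59, 66, 71, 18, 68, 86]
Insert 18: [1, 18, 52, 59, 66, 71, 68, 86]
Insert 68: [1, 18, 52, 59, 66, 68, 71, 86]
Insert 86: [1, 18, 52, 59, 66, 68, 71, 86]

Sorted: [1, 18, 52, 59, 66, 68, 71, 86]


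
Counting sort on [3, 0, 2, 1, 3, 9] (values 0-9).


Input: [3, 0, 2, 1, 3, 9]
Counts: [1, 1, 1, 2, 0, 0, 0, 0, 0, 1]

Sorted: [0, 1, 2, 3, 3, 9]


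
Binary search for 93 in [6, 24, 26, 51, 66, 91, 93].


Step 1: lo=0, hi=6, mid=3, val=51
Step 2: lo=4, hi=6, mid=5, val=91
Step 3: lo=6, hi=6, mid=6, val=93

Found at index 6


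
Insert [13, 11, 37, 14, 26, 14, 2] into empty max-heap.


Insert 13: [13]
Insert 11: [13, 11]
Insert 37: [37, 11, 13]
Insert 14: [37, 14, 13, 11]
Insert 26: [37, 26, 13, 11, 14]
Insert 14: [37, 26, 14, 11, 14, 13]
Insert 2: [37, 26, 14, 11, 14, 13, 2]

Final heap: [37, 26, 14, 11, 14, 13, 2]


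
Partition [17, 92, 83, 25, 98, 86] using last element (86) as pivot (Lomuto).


Pivot: 86
  17 <= 86: advance i (no swap)
  83 <= 86: swap -> [17, 83, 92, 25, 98, 86]
  25 <= 86: swap -> [17, 83, 25, 92, 98, 86]
Place pivot at 3: [17, 83, 25, 86, 98, 92]

Partitioned: [17, 83, 25, 86, 98, 92]


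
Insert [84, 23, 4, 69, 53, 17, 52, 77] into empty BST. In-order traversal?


Insert 84: root
Insert 23: L from 84
Insert 4: L from 84 -> L from 23
Insert 69: L from 84 -> R from 23
Insert 53: L from 84 -> R from 23 -> L from 69
Insert 17: L from 84 -> L from 23 -> R from 4
Insert 52: L from 84 -> R from 23 -> L from 69 -> L from 53
Insert 77: L from 84 -> R from 23 -> R from 69

In-order: [4, 17, 23, 52, 53, 69, 77, 84]


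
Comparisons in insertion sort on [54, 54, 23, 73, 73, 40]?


Algorithm: insertion sort
Input: [54, 54, 23, 73, 73, 40]
Sorted: [23, 40, 54, 54, 73, 73]

10


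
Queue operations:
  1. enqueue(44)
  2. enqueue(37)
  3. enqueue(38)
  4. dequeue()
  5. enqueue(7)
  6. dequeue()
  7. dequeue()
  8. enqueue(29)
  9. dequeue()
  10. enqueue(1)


enqueue(44) -> [44]
enqueue(37) -> [44, 37]
enqueue(38) -> [44, 37, 38]
dequeue()->44, [37, 38]
enqueue(7) -> [37, 38, 7]
dequeue()->37, [38, 7]
dequeue()->38, [7]
enqueue(29) -> [7, 29]
dequeue()->7, [29]
enqueue(1) -> [29, 1]

Final queue: [29, 1]


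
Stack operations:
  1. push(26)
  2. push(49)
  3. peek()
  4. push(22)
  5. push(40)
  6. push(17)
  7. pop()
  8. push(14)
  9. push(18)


push(26) -> [26]
push(49) -> [26, 49]
peek()->49
push(22) -> [26, 49, 22]
push(40) -> [26, 49, 22, 40]
push(17) -> [26, 49, 22, 40, 17]
pop()->17, [26, 49, 22, 40]
push(14) -> [26, 49, 22, 40, 14]
push(18) -> [26, 49, 22, 40, 14, 18]

Final stack: [26, 49, 22, 40, 14, 18]


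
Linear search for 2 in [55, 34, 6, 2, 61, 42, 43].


i=0: 55!=2
i=1: 34!=2
i=2: 6!=2
i=3: 2==2 found!

Found at 3, 4 comps


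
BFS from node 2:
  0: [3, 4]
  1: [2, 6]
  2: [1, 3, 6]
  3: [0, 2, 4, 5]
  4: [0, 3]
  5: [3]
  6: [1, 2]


Visit 2, enqueue [1, 3, 6]
Visit 1, enqueue []
Visit 3, enqueue [0, 4, 5]
Visit 6, enqueue []
Visit 0, enqueue []
Visit 4, enqueue []
Visit 5, enqueue []

BFS order: [2, 1, 3, 6, 0, 4, 5]


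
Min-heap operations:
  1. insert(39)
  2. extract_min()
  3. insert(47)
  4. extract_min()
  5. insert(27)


insert(39) -> [39]
extract_min()->39, []
insert(47) -> [47]
extract_min()->47, []
insert(27) -> [27]

Final heap: [27]


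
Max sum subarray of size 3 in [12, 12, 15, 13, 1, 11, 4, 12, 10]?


[0:3]: 39
[1:4]: 40
[2:5]: 29
[3:6]: 25
[4:7]: 16
[5:8]: 27
[6:9]: 26

Max: 40 at [1:4]


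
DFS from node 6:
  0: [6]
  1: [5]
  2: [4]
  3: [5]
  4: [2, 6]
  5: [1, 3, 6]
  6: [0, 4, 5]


Visit 6, push [5, 4, 0]
Visit 0, push []
Visit 4, push [2]
Visit 2, push []
Visit 5, push [3, 1]
Visit 1, push []
Visit 3, push []

DFS order: [6, 0, 4, 2, 5, 1, 3]


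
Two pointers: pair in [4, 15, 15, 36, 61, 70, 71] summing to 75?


lo=0(4)+hi=6(71)=75

Yes: 4+71=75


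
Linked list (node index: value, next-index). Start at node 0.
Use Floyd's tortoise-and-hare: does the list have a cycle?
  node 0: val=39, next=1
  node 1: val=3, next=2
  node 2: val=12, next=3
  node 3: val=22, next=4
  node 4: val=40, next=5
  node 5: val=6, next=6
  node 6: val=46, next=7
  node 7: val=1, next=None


Floyd's tortoise (slow, +1) and hare (fast, +2):
  init: slow=0, fast=0
  step 1: slow=1, fast=2
  step 2: slow=2, fast=4
  step 3: slow=3, fast=6
  step 4: fast 6->7->None, no cycle

Cycle: no


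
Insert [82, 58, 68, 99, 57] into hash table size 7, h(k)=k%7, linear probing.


Insert 82: h=5 -> slot 5
Insert 58: h=2 -> slot 2
Insert 68: h=5, 1 probes -> slot 6
Insert 99: h=1 -> slot 1
Insert 57: h=1, 2 probes -> slot 3

Table: [None, 99, 58, 57, None, 82, 68]


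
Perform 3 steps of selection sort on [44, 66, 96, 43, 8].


Initial: [44, 66, 96, 43, 8]
Step 1: min=8 at 4
  Swap: [8, 66, 96, 43, 44]
Step 2: min=43 at 3
  Swap: [8, 43, 96, 66, 44]
Step 3: min=44 at 4
  Swap: [8, 43, 44, 66, 96]

After 3 steps: [8, 43, 44, 66, 96]


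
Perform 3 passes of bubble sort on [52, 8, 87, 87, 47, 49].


Initial: [52, 8, 87, 87, 47, 49]
Pass 1: [8, 52, 87, 47, 49, 87] (3 swaps)
Pass 2: [8, 52, 47, 49, 87, 87] (2 swaps)
Pass 3: [8, 47, 49, 52, 87, 87] (2 swaps)

After 3 passes: [8, 47, 49, 52, 87, 87]


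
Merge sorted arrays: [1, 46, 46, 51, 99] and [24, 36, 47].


Take 1 from A
Take 24 from B
Take 36 from B
Take 46 from A
Take 46 from A
Take 47 from B

Merged: [1, 24, 36, 46, 46, 47, 51, 99]


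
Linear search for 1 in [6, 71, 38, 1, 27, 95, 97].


i=0: 6!=1
i=1: 71!=1
i=2: 38!=1
i=3: 1==1 found!

Found at 3, 4 comps


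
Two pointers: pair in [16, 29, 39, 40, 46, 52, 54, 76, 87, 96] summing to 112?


lo=0(16)+hi=9(96)=112

Yes: 16+96=112


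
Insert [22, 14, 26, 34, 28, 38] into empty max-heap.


Insert 22: [22]
Insert 14: [22, 14]
Insert 26: [26, 14, 22]
Insert 34: [34, 26, 22, 14]
Insert 28: [34, 28, 22, 14, 26]
Insert 38: [38, 28, 34, 14, 26, 22]

Final heap: [38, 28, 34, 14, 26, 22]


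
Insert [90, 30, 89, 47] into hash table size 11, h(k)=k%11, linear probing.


Insert 90: h=2 -> slot 2
Insert 30: h=8 -> slot 8
Insert 89: h=1 -> slot 1
Insert 47: h=3 -> slot 3

Table: [None, 89, 90, 47, None, None, None, None, 30, None, None]


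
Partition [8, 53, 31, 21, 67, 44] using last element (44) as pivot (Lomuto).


Pivot: 44
  8 <= 44: advance i (no swap)
  31 <= 44: swap -> [8, 31, 53, 21, 67, 44]
  21 <= 44: swap -> [8, 31, 21, 53, 67, 44]
Place pivot at 3: [8, 31, 21, 44, 67, 53]

Partitioned: [8, 31, 21, 44, 67, 53]


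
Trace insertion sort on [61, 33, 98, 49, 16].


Initial: [61, 33, 98, 49, 16]
Insert 33: [33, 61, 98, 49, 16]
Insert 98: [33, 61, 98, 49, 16]
Insert 49: [33, 49, 61, 98, 16]
Insert 16: [16, 33, 49, 61, 98]

Sorted: [16, 33, 49, 61, 98]


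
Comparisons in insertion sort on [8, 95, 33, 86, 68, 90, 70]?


Algorithm: insertion sort
Input: [8, 95, 33, 86, 68, 90, 70]
Sorted: [8, 33, 68, 70, 86, 90, 95]

14


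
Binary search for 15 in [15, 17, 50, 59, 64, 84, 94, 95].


Step 1: lo=0, hi=7, mid=3, val=59
Step 2: lo=0, hi=2, mid=1, val=17
Step 3: lo=0, hi=0, mid=0, val=15

Found at index 0


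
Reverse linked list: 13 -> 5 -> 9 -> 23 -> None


Step 1: curr=13, set curr.next=prev(None) | reversed so far: 13
Step 2: curr=5, set curr.next=prev(13) | reversed so far: 5 -> 13
Step 3: curr=9, set curr.next=prev(5) | reversed so far: 9 -> 5 -> 13
Step 4: curr=23, set curr.next=prev(9) | reversed so far: 23 -> 9 -> 5 -> 13

23 -> 9 -> 5 -> 13 -> None


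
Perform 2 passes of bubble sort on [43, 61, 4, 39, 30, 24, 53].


Initial: [43, 61, 4, 39, 30, 24, 53]
Pass 1: [43, 4, 39, 30, 24, 53, 61] (5 swaps)
Pass 2: [4, 39, 30, 24, 43, 53, 61] (4 swaps)

After 2 passes: [4, 39, 30, 24, 43, 53, 61]


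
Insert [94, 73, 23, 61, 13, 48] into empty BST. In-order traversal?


Insert 94: root
Insert 73: L from 94
Insert 23: L from 94 -> L from 73
Insert 61: L from 94 -> L from 73 -> R from 23
Insert 13: L from 94 -> L from 73 -> L from 23
Insert 48: L from 94 -> L from 73 -> R from 23 -> L from 61

In-order: [13, 23, 48, 61, 73, 94]


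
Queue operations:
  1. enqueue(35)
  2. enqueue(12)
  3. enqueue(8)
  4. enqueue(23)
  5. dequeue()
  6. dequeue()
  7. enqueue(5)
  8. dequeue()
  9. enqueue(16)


enqueue(35) -> [35]
enqueue(12) -> [35, 12]
enqueue(8) -> [35, 12, 8]
enqueue(23) -> [35, 12, 8, 23]
dequeue()->35, [12, 8, 23]
dequeue()->12, [8, 23]
enqueue(5) -> [8, 23, 5]
dequeue()->8, [23, 5]
enqueue(16) -> [23, 5, 16]

Final queue: [23, 5, 16]


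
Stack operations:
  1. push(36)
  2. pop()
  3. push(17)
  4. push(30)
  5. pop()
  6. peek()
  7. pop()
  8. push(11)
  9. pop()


push(36) -> [36]
pop()->36, []
push(17) -> [17]
push(30) -> [17, 30]
pop()->30, [17]
peek()->17
pop()->17, []
push(11) -> [11]
pop()->11, []

Final stack: []


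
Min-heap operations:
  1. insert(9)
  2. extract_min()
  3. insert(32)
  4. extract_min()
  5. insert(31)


insert(9) -> [9]
extract_min()->9, []
insert(32) -> [32]
extract_min()->32, []
insert(31) -> [31]

Final heap: [31]


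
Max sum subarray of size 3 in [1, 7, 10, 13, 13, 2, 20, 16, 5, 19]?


[0:3]: 18
[1:4]: 30
[2:5]: 36
[3:6]: 28
[4:7]: 35
[5:8]: 38
[6:9]: 41
[7:10]: 40

Max: 41 at [6:9]


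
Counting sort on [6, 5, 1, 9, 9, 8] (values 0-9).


Input: [6, 5, 1, 9, 9, 8]
Counts: [0, 1, 0, 0, 0, 1, 1, 0, 1, 2]

Sorted: [1, 5, 6, 8, 9, 9]


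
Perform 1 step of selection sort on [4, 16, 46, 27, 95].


Initial: [4, 16, 46, 27, 95]
Step 1: min=4 at 0
  Swap: [4, 16, 46, 27, 95]

After 1 step: [4, 16, 46, 27, 95]


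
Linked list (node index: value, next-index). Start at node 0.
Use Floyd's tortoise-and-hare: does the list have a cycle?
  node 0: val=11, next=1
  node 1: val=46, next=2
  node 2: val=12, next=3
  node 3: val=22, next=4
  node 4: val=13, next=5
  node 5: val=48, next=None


Floyd's tortoise (slow, +1) and hare (fast, +2):
  init: slow=0, fast=0
  step 1: slow=1, fast=2
  step 2: slow=2, fast=4
  step 3: fast 4->5->None, no cycle

Cycle: no


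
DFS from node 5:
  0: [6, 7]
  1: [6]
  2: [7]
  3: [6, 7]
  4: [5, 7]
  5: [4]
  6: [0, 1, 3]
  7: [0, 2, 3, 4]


Visit 5, push [4]
Visit 4, push [7]
Visit 7, push [3, 2, 0]
Visit 0, push [6]
Visit 6, push [3, 1]
Visit 1, push []
Visit 3, push []
Visit 2, push []

DFS order: [5, 4, 7, 0, 6, 1, 3, 2]


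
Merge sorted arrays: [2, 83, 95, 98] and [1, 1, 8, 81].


Take 1 from B
Take 1 from B
Take 2 from A
Take 8 from B
Take 81 from B

Merged: [1, 1, 2, 8, 81, 83, 95, 98]


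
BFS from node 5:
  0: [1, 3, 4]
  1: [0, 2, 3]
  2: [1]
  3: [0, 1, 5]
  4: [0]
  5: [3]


Visit 5, enqueue [3]
Visit 3, enqueue [0, 1]
Visit 0, enqueue [4]
Visit 1, enqueue [2]
Visit 4, enqueue []
Visit 2, enqueue []

BFS order: [5, 3, 0, 1, 4, 2]


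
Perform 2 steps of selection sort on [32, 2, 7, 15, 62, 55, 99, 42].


Initial: [32, 2, 7, 15, 62, 55, 99, 42]
Step 1: min=2 at 1
  Swap: [2, 32, 7, 15, 62, 55, 99, 42]
Step 2: min=7 at 2
  Swap: [2, 7, 32, 15, 62, 55, 99, 42]

After 2 steps: [2, 7, 32, 15, 62, 55, 99, 42]


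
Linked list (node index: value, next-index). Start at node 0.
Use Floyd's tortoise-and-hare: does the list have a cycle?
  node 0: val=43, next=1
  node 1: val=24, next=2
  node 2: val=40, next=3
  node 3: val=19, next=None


Floyd's tortoise (slow, +1) and hare (fast, +2):
  init: slow=0, fast=0
  step 1: slow=1, fast=2
  step 2: fast 2->3->None, no cycle

Cycle: no


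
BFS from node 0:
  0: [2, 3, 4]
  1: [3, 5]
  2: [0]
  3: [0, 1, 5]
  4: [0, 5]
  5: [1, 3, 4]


Visit 0, enqueue [2, 3, 4]
Visit 2, enqueue []
Visit 3, enqueue [1, 5]
Visit 4, enqueue []
Visit 1, enqueue []
Visit 5, enqueue []

BFS order: [0, 2, 3, 4, 1, 5]


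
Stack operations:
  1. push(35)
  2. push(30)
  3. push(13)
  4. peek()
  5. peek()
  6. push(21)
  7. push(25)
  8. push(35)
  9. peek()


push(35) -> [35]
push(30) -> [35, 30]
push(13) -> [35, 30, 13]
peek()->13
peek()->13
push(21) -> [35, 30, 13, 21]
push(25) -> [35, 30, 13, 21, 25]
push(35) -> [35, 30, 13, 21, 25, 35]
peek()->35

Final stack: [35, 30, 13, 21, 25, 35]


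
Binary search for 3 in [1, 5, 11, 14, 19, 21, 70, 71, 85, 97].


Step 1: lo=0, hi=9, mid=4, val=19
Step 2: lo=0, hi=3, mid=1, val=5
Step 3: lo=0, hi=0, mid=0, val=1

Not found


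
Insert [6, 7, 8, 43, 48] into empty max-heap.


Insert 6: [6]
Insert 7: [7, 6]
Insert 8: [8, 6, 7]
Insert 43: [43, 8, 7, 6]
Insert 48: [48, 43, 7, 6, 8]

Final heap: [48, 43, 7, 6, 8]


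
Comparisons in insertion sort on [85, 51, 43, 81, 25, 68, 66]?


Algorithm: insertion sort
Input: [85, 51, 43, 81, 25, 68, 66]
Sorted: [25, 43, 51, 66, 68, 81, 85]

16


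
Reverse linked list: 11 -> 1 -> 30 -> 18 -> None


Step 1: curr=11, set curr.next=prev(None) | reversed so far: 11
Step 2: curr=1, set curr.next=prev(11) | reversed so far: 1 -> 11
Step 3: curr=30, set curr.next=prev(1) | reversed so far: 30 -> 1 -> 11
Step 4: curr=18, set curr.next=prev(30) | reversed so far: 18 -> 30 -> 1 -> 11

18 -> 30 -> 1 -> 11 -> None


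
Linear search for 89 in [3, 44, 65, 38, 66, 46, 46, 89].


i=0: 3!=89
i=1: 44!=89
i=2: 65!=89
i=3: 38!=89
i=4: 66!=89
i=5: 46!=89
i=6: 46!=89
i=7: 89==89 found!

Found at 7, 8 comps


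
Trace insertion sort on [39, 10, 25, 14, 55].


Initial: [39, 10, 25, 14, 55]
Insert 10: [10, 39, 25, 14, 55]
Insert 25: [10, 25, 39, 14, 55]
Insert 14: [10, 14, 25, 39, 55]
Insert 55: [10, 14, 25, 39, 55]

Sorted: [10, 14, 25, 39, 55]


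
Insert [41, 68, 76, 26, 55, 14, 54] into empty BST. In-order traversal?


Insert 41: root
Insert 68: R from 41
Insert 76: R from 41 -> R from 68
Insert 26: L from 41
Insert 55: R from 41 -> L from 68
Insert 14: L from 41 -> L from 26
Insert 54: R from 41 -> L from 68 -> L from 55

In-order: [14, 26, 41, 54, 55, 68, 76]


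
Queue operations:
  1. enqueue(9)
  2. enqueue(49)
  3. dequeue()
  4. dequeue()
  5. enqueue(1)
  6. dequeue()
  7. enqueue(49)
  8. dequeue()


enqueue(9) -> [9]
enqueue(49) -> [9, 49]
dequeue()->9, [49]
dequeue()->49, []
enqueue(1) -> [1]
dequeue()->1, []
enqueue(49) -> [49]
dequeue()->49, []

Final queue: []


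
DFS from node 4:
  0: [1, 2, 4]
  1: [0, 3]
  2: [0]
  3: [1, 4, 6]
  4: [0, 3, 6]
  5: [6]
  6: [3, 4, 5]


Visit 4, push [6, 3, 0]
Visit 0, push [2, 1]
Visit 1, push [3]
Visit 3, push [6]
Visit 6, push [5]
Visit 5, push []
Visit 2, push []

DFS order: [4, 0, 1, 3, 6, 5, 2]


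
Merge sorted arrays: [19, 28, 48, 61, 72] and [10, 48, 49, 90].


Take 10 from B
Take 19 from A
Take 28 from A
Take 48 from A
Take 48 from B
Take 49 from B
Take 61 from A
Take 72 from A

Merged: [10, 19, 28, 48, 48, 49, 61, 72, 90]


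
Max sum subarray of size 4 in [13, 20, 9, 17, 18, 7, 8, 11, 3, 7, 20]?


[0:4]: 59
[1:5]: 64
[2:6]: 51
[3:7]: 50
[4:8]: 44
[5:9]: 29
[6:10]: 29
[7:11]: 41

Max: 64 at [1:5]


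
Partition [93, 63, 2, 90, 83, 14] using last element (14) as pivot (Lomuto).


Pivot: 14
  2 <= 14: swap -> [2, 63, 93, 90, 83, 14]
Place pivot at 1: [2, 14, 93, 90, 83, 63]

Partitioned: [2, 14, 93, 90, 83, 63]


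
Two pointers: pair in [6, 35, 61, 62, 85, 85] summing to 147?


lo=0(6)+hi=5(85)=91
lo=1(35)+hi=5(85)=120
lo=2(61)+hi=5(85)=146
lo=3(62)+hi=5(85)=147

Yes: 62+85=147


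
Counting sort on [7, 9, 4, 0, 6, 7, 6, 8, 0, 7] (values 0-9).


Input: [7, 9, 4, 0, 6, 7, 6, 8, 0, 7]
Counts: [2, 0, 0, 0, 1, 0, 2, 3, 1, 1]

Sorted: [0, 0, 4, 6, 6, 7, 7, 7, 8, 9]


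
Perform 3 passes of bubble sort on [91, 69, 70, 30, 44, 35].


Initial: [91, 69, 70, 30, 44, 35]
Pass 1: [69, 70, 30, 44, 35, 91] (5 swaps)
Pass 2: [69, 30, 44, 35, 70, 91] (3 swaps)
Pass 3: [30, 44, 35, 69, 70, 91] (3 swaps)

After 3 passes: [30, 44, 35, 69, 70, 91]


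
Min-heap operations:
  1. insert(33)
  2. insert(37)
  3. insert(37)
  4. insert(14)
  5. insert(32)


insert(33) -> [33]
insert(37) -> [33, 37]
insert(37) -> [33, 37, 37]
insert(14) -> [14, 33, 37, 37]
insert(32) -> [14, 32, 37, 37, 33]

Final heap: [14, 32, 37, 37, 33]


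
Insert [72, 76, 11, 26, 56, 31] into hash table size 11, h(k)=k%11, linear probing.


Insert 72: h=6 -> slot 6
Insert 76: h=10 -> slot 10
Insert 11: h=0 -> slot 0
Insert 26: h=4 -> slot 4
Insert 56: h=1 -> slot 1
Insert 31: h=9 -> slot 9

Table: [11, 56, None, None, 26, None, 72, None, None, 31, 76]


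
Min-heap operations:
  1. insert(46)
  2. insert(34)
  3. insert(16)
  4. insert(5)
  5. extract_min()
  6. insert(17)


insert(46) -> [46]
insert(34) -> [34, 46]
insert(16) -> [16, 46, 34]
insert(5) -> [5, 16, 34, 46]
extract_min()->5, [16, 46, 34]
insert(17) -> [16, 17, 34, 46]

Final heap: [16, 17, 34, 46]


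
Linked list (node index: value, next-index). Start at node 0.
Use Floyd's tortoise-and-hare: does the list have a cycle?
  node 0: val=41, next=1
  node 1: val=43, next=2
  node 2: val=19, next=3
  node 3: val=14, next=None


Floyd's tortoise (slow, +1) and hare (fast, +2):
  init: slow=0, fast=0
  step 1: slow=1, fast=2
  step 2: fast 2->3->None, no cycle

Cycle: no


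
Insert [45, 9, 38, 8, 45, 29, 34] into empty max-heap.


Insert 45: [45]
Insert 9: [45, 9]
Insert 38: [45, 9, 38]
Insert 8: [45, 9, 38, 8]
Insert 45: [45, 45, 38, 8, 9]
Insert 29: [45, 45, 38, 8, 9, 29]
Insert 34: [45, 45, 38, 8, 9, 29, 34]

Final heap: [45, 45, 38, 8, 9, 29, 34]


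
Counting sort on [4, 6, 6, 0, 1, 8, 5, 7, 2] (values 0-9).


Input: [4, 6, 6, 0, 1, 8, 5, 7, 2]
Counts: [1, 1, 1, 0, 1, 1, 2, 1, 1, 0]

Sorted: [0, 1, 2, 4, 5, 6, 6, 7, 8]


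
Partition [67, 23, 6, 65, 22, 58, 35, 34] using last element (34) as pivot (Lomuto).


Pivot: 34
  23 <= 34: swap -> [23, 67, 6, 65, 22, 58, 35, 34]
  6 <= 34: swap -> [23, 6, 67, 65, 22, 58, 35, 34]
  22 <= 34: swap -> [23, 6, 22, 65, 67, 58, 35, 34]
Place pivot at 3: [23, 6, 22, 34, 67, 58, 35, 65]

Partitioned: [23, 6, 22, 34, 67, 58, 35, 65]


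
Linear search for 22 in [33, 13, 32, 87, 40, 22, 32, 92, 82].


i=0: 33!=22
i=1: 13!=22
i=2: 32!=22
i=3: 87!=22
i=4: 40!=22
i=5: 22==22 found!

Found at 5, 6 comps


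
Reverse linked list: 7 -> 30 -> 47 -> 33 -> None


Step 1: curr=7, set curr.next=prev(None) | reversed so far: 7
Step 2: curr=30, set curr.next=prev(7) | reversed so far: 30 -> 7
Step 3: curr=47, set curr.next=prev(30) | reversed so far: 47 -> 30 -> 7
Step 4: curr=33, set curr.next=prev(47) | reversed so far: 33 -> 47 -> 30 -> 7

33 -> 47 -> 30 -> 7 -> None


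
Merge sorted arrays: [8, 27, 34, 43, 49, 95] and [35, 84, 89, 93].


Take 8 from A
Take 27 from A
Take 34 from A
Take 35 from B
Take 43 from A
Take 49 from A
Take 84 from B
Take 89 from B
Take 93 from B

Merged: [8, 27, 34, 35, 43, 49, 84, 89, 93, 95]


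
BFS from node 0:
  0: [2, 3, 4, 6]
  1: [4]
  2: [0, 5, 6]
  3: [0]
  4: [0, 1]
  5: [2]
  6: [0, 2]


Visit 0, enqueue [2, 3, 4, 6]
Visit 2, enqueue [5]
Visit 3, enqueue []
Visit 4, enqueue [1]
Visit 6, enqueue []
Visit 5, enqueue []
Visit 1, enqueue []

BFS order: [0, 2, 3, 4, 6, 5, 1]


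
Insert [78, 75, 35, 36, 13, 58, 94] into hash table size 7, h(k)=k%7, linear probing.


Insert 78: h=1 -> slot 1
Insert 75: h=5 -> slot 5
Insert 35: h=0 -> slot 0
Insert 36: h=1, 1 probes -> slot 2
Insert 13: h=6 -> slot 6
Insert 58: h=2, 1 probes -> slot 3
Insert 94: h=3, 1 probes -> slot 4

Table: [35, 78, 36, 58, 94, 75, 13]


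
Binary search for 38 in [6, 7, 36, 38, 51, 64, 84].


Step 1: lo=0, hi=6, mid=3, val=38

Found at index 3


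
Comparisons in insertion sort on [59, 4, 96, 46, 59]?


Algorithm: insertion sort
Input: [59, 4, 96, 46, 59]
Sorted: [4, 46, 59, 59, 96]

7


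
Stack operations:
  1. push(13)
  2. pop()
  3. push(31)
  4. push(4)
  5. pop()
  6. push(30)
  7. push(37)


push(13) -> [13]
pop()->13, []
push(31) -> [31]
push(4) -> [31, 4]
pop()->4, [31]
push(30) -> [31, 30]
push(37) -> [31, 30, 37]

Final stack: [31, 30, 37]


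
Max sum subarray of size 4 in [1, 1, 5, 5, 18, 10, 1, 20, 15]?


[0:4]: 12
[1:5]: 29
[2:6]: 38
[3:7]: 34
[4:8]: 49
[5:9]: 46

Max: 49 at [4:8]


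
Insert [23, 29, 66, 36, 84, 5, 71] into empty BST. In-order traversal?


Insert 23: root
Insert 29: R from 23
Insert 66: R from 23 -> R from 29
Insert 36: R from 23 -> R from 29 -> L from 66
Insert 84: R from 23 -> R from 29 -> R from 66
Insert 5: L from 23
Insert 71: R from 23 -> R from 29 -> R from 66 -> L from 84

In-order: [5, 23, 29, 36, 66, 71, 84]


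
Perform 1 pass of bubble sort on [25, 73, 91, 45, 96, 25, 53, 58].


Initial: [25, 73, 91, 45, 96, 25, 53, 58]
Pass 1: [25, 73, 45, 91, 25, 53, 58, 96] (4 swaps)

After 1 pass: [25, 73, 45, 91, 25, 53, 58, 96]


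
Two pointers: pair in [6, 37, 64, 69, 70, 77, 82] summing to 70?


lo=0(6)+hi=6(82)=88
lo=0(6)+hi=5(77)=83
lo=0(6)+hi=4(70)=76
lo=0(6)+hi=3(69)=75
lo=0(6)+hi=2(64)=70

Yes: 6+64=70


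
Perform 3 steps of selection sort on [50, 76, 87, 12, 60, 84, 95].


Initial: [50, 76, 87, 12, 60, 84, 95]
Step 1: min=12 at 3
  Swap: [12, 76, 87, 50, 60, 84, 95]
Step 2: min=50 at 3
  Swap: [12, 50, 87, 76, 60, 84, 95]
Step 3: min=60 at 4
  Swap: [12, 50, 60, 76, 87, 84, 95]

After 3 steps: [12, 50, 60, 76, 87, 84, 95]


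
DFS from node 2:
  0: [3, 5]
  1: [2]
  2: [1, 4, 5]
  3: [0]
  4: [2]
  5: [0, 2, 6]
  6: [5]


Visit 2, push [5, 4, 1]
Visit 1, push []
Visit 4, push []
Visit 5, push [6, 0]
Visit 0, push [3]
Visit 3, push []
Visit 6, push []

DFS order: [2, 1, 4, 5, 0, 3, 6]


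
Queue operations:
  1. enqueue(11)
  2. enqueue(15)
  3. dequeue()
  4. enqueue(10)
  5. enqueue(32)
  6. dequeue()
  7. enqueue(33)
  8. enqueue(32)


enqueue(11) -> [11]
enqueue(15) -> [11, 15]
dequeue()->11, [15]
enqueue(10) -> [15, 10]
enqueue(32) -> [15, 10, 32]
dequeue()->15, [10, 32]
enqueue(33) -> [10, 32, 33]
enqueue(32) -> [10, 32, 33, 32]

Final queue: [10, 32, 33, 32]


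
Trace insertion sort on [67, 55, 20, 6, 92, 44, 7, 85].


Initial: [67, 55, 20, 6, 92, 44, 7, 85]
Insert 55: [55, 67, 20, 6, 92, 44, 7, 85]
Insert 20: [20, 55, 67, 6, 92, 44, 7, 85]
Insert 6: [6, 20, 55, 67, 92, 44, 7, 85]
Insert 92: [6, 20, 55, 67, 92, 44, 7, 85]
Insert 44: [6, 20, 44, 55, 67, 92, 7, 85]
Insert 7: [6, 7, 20, 44, 55, 67, 92, 85]
Insert 85: [6, 7, 20, 44, 55, 67, 85, 92]

Sorted: [6, 7, 20, 44, 55, 67, 85, 92]


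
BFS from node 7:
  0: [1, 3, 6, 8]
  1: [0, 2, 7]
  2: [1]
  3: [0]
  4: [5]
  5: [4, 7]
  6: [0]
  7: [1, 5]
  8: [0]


Visit 7, enqueue [1, 5]
Visit 1, enqueue [0, 2]
Visit 5, enqueue [4]
Visit 0, enqueue [3, 6, 8]
Visit 2, enqueue []
Visit 4, enqueue []
Visit 3, enqueue []
Visit 6, enqueue []
Visit 8, enqueue []

BFS order: [7, 1, 5, 0, 2, 4, 3, 6, 8]


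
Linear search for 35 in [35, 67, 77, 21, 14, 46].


i=0: 35==35 found!

Found at 0, 1 comps


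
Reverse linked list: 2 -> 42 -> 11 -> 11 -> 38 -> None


Step 1: curr=2, set curr.next=prev(None) | reversed so far: 2
Step 2: curr=42, set curr.next=prev(2) | reversed so far: 42 -> 2
Step 3: curr=11, set curr.next=prev(42) | reversed so far: 11 -> 42 -> 2
Step 4: curr=11, set curr.next=prev(11) | reversed so far: 11 -> 11 -> 42 -> 2
Step 5: curr=38, set curr.next=prev(11) | reversed so far: 38 -> 11 -> 11 -> 42 -> 2

38 -> 11 -> 11 -> 42 -> 2 -> None


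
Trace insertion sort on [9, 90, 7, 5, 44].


Initial: [9, 90, 7, 5, 44]
Insert 90: [9, 90, 7, 5, 44]
Insert 7: [7, 9, 90, 5, 44]
Insert 5: [5, 7, 9, 90, 44]
Insert 44: [5, 7, 9, 44, 90]

Sorted: [5, 7, 9, 44, 90]


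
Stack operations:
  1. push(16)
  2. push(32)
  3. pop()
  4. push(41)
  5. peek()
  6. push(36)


push(16) -> [16]
push(32) -> [16, 32]
pop()->32, [16]
push(41) -> [16, 41]
peek()->41
push(36) -> [16, 41, 36]

Final stack: [16, 41, 36]


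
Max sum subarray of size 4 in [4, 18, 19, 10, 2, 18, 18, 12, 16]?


[0:4]: 51
[1:5]: 49
[2:6]: 49
[3:7]: 48
[4:8]: 50
[5:9]: 64

Max: 64 at [5:9]


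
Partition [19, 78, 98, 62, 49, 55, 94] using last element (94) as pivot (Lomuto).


Pivot: 94
  19 <= 94: advance i (no swap)
  78 <= 94: advance i (no swap)
  62 <= 94: swap -> [19, 78, 62, 98, 49, 55, 94]
  49 <= 94: swap -> [19, 78, 62, 49, 98, 55, 94]
  55 <= 94: swap -> [19, 78, 62, 49, 55, 98, 94]
Place pivot at 5: [19, 78, 62, 49, 55, 94, 98]

Partitioned: [19, 78, 62, 49, 55, 94, 98]


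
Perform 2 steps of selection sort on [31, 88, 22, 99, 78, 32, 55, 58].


Initial: [31, 88, 22, 99, 78, 32, 55, 58]
Step 1: min=22 at 2
  Swap: [22, 88, 31, 99, 78, 32, 55, 58]
Step 2: min=31 at 2
  Swap: [22, 31, 88, 99, 78, 32, 55, 58]

After 2 steps: [22, 31, 88, 99, 78, 32, 55, 58]


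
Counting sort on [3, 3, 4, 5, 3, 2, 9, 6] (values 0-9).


Input: [3, 3, 4, 5, 3, 2, 9, 6]
Counts: [0, 0, 1, 3, 1, 1, 1, 0, 0, 1]

Sorted: [2, 3, 3, 3, 4, 5, 6, 9]


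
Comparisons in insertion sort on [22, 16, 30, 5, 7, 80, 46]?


Algorithm: insertion sort
Input: [22, 16, 30, 5, 7, 80, 46]
Sorted: [5, 7, 16, 22, 30, 46, 80]

12


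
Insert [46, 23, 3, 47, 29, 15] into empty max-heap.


Insert 46: [46]
Insert 23: [46, 23]
Insert 3: [46, 23, 3]
Insert 47: [47, 46, 3, 23]
Insert 29: [47, 46, 3, 23, 29]
Insert 15: [47, 46, 15, 23, 29, 3]

Final heap: [47, 46, 15, 23, 29, 3]
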